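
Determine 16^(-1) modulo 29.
Since 29 is prime, by Fermat 16^(-1) ≡ 16^{27} ≡ 20 (mod 29). Verify: 16 × 20 = 320 ≡ 1 (mod 29)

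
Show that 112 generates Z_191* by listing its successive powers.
112^1, 112^2, ..., 112^{190} mod 191: [112, 129, 123, 24, 14, 40, 87, 3, 145, 5, 178, 72, 42, 120, 70, 9, 53, 15, 152, 25, 126, 169, 19, 27, 159, 45, 74, 75, 187, 125, 57, 81, 95, 135, 31, 34, 179, 184, 171, 52, 94, 23, 93, 102, 155, 170, 131, 156, 91, 69, 88, 115, 83, 128, 11, 86, 82, 16, 73, 154, 58, 2, 33, 67, 55, 48, 28, 80, 174, 6, 99, 10, 165, 144, 84, 49, 140, 18, 106, 30, 113, 50, 61, 147, 38, 54, 127, 90, 148, 150, 183, 59, 114, 162, 190, 79, 62, 68, 167, 177, 151, 104, 188, 46, 186, 13, 119, 149, 71, 121, 182, 138, 176, 39, 166, 65, 22, 172, 164, 32, 146, 117, 116, 4, 66, 134, 110, 96, 56, 160, 157, 12, 7, 20, 139, 97, 168, 98, 89, 36, 21, 60, 35, 100, 122, 103, 76, 108, 63, 180, 105, 109, 175, 118, 37, 133, 189, 158, 124, 136, 143, 163, 111, 17, 185, 92, 181, 26, 47, 107, 142, 51, 173, 85, 161, 78, 141, 130, 44, 153, 137, 64, 101, 43, 41, 8, 132, 77, 29, 1]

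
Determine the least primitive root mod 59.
g = 2. For each prime q|58: 2^{29}≡58, 2^{2}≡4, none ≡ 1, so ord_59(2) = 58 and 2 is a primitive root.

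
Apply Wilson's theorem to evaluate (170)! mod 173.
(172)! = (170)! × (171) × (172) ≡ -1 mod 173. So (170)! ≡ -1 × [(172)(171)]^(-1) ≡ 86 mod 173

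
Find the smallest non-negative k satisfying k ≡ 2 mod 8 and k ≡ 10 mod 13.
M = 8 × 13 = 104. M₁ = 13, y₁ ≡ 5 mod 8. M₂ = 8, y₂ ≡ 5 mod 13. k = 2×13×5 + 10×8×5 ≡ 10 mod 104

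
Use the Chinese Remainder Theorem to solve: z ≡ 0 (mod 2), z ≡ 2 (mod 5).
M = 2 × 5 = 10. M₁ = 5, y₁ ≡ 1 (mod 2). M₂ = 2, y₂ ≡ 3 (mod 5). z = 0×5×1 + 2×2×3 ≡ 2 (mod 10)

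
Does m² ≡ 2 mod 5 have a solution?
By Euler's criterion: 2^{2} ≡ 4 mod 5. Since this equals -1 (≡ 4), 2 is not a QR.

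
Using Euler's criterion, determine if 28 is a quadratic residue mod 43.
By Euler's criterion: 28^{21} ≡ 42 (mod 43). Since this equals -1 (≡ 42), 28 is not a QR.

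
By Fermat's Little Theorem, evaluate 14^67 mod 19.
By Fermat: 14^{18} ≡ 1 (mod 19). 67 = 3×18 + 13. So 14^{67} ≡ 14^{13} ≡ 2 (mod 19)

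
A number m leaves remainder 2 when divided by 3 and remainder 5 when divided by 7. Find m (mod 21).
M = 3 × 7 = 21. M₁ = 7, y₁ ≡ 1 (mod 3). M₂ = 3, y₂ ≡ 5 (mod 7). m = 2×7×1 + 5×3×5 ≡ 5 (mod 21)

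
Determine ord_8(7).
Powers of 7 mod 8: 7^1≡7, 7^2≡1. ord_8(7) = 2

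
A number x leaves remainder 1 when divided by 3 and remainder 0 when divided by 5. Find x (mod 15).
M = 3 × 5 = 15. M₁ = 5, y₁ ≡ 2 (mod 3). M₂ = 3, y₂ ≡ 2 (mod 5). x = 1×5×2 + 0×3×2 ≡ 10 (mod 15)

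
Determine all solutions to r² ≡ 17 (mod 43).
The square roots of 17 mod 43 are 24 and 19. Verify: 24² = 576 ≡ 17 (mod 43)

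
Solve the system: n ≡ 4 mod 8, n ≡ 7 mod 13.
M = 8 × 13 = 104. M₁ = 13, y₁ ≡ 5 mod 8. M₂ = 8, y₂ ≡ 5 mod 13. n = 4×13×5 + 7×8×5 ≡ 20 mod 104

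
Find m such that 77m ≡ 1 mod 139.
Since 139 is prime, by Fermat 77^(-1) ≡ 77^{137} ≡ 65 mod 139. Verify: 77 × 65 = 5005 ≡ 1 mod 139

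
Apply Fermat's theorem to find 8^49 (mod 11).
By Fermat: 8^{10} ≡ 1 (mod 11). 49 = 4×10 + 9. So 8^{49} ≡ 8^{9} ≡ 7 (mod 11)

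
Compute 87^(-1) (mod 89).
Since 89 is prime, by Fermat 87^(-1) ≡ 87^{87} ≡ 44 (mod 89). Verify: 87 × 44 = 3828 ≡ 1 (mod 89)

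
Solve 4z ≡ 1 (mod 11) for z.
Since 11 is prime, by Fermat 4^(-1) ≡ 4^{9} ≡ 3 (mod 11). Verify: 4 × 3 = 12 ≡ 1 (mod 11)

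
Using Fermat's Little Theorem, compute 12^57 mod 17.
By Fermat: 12^{16} ≡ 1 (mod 17). 57 = 3×16 + 9. So 12^{57} ≡ 12^{9} ≡ 5 (mod 17)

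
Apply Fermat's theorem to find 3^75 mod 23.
By Fermat: 3^{22} ≡ 1 mod 23. 75 = 3×22 + 9. So 3^{75} ≡ 3^{9} ≡ 18 mod 23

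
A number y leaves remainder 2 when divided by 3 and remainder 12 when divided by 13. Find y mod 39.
M = 3 × 13 = 39. M₁ = 13, y₁ ≡ 1 mod 3. M₂ = 3, y₂ ≡ 9 mod 13. y = 2×13×1 + 12×3×9 ≡ 38 mod 39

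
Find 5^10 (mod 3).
Using Fermat: 5^{2} ≡ 1 (mod 3). 10 ≡ 0 (mod 2). So 5^{10} ≡ 5^{0} ≡ 1 (mod 3)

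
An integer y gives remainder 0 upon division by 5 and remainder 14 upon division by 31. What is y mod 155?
M = 5 × 31 = 155. M₁ = 31, y₁ ≡ 1 mod 5. M₂ = 5, y₂ ≡ 25 mod 31. y = 0×31×1 + 14×5×25 ≡ 45 mod 155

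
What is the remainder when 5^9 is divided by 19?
By repeated squaring mod 19: 5^{1}≡5, 5^{2}≡6, 5^{4}≡17, 5^{8}≡4. Then 5^{9} = 5^{8+1} ≡ 4 × 5 ≡ 1 mod 19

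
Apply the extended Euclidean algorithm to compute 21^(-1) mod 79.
Extended GCD: 21(-15) + 79(4) = 1. So 21^(-1) ≡ -15 ≡ 64 (mod 79). Verify: 21 × 64 = 1344 ≡ 1 (mod 79)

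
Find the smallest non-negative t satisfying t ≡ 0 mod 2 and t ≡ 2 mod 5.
M = 2 × 5 = 10. M₁ = 5, y₁ ≡ 1 mod 2. M₂ = 2, y₂ ≡ 3 mod 5. t = 0×5×1 + 2×2×3 ≡ 2 mod 10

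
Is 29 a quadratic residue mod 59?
By Euler's criterion: 29^{29} ≡ 1 mod 59. Since this equals 1, 29 is a QR.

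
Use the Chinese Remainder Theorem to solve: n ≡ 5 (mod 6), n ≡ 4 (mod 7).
M = 6 × 7 = 42. M₁ = 7, y₁ ≡ 1 (mod 6). M₂ = 6, y₂ ≡ 6 (mod 7). n = 5×7×1 + 4×6×6 ≡ 11 (mod 42)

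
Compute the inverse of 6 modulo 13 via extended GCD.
Extended GCD: 6(-2) + 13(1) = 1. So 6^(-1) ≡ -2 ≡ 11 mod 13. Verify: 6 × 11 = 66 ≡ 1 mod 13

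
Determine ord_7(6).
Powers of 6 mod 7: 6^1≡6, 6^2≡1. Order = 2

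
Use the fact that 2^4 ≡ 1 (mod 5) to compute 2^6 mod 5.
By Fermat: 2^{4} ≡ 1 (mod 5). So 2^{6} = 2^{4} · 2^{2} ≡ 2^{2} ≡ 4 (mod 5)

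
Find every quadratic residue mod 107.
Quadratic residues modulo 107: {1, 3, 4, 9, 10, 11, 12, 13, 14, 16, 19, 23, 25, 27, 29, 30, 33, 34, 35, 36, 37, 39, 40, 41, 42, 44, 47, 48, 49, 52, 53, 56, 57, 61, 62, 64, 69, 75, 76, 79, 81, 83, 85, 86, 87, 89, 90, 92, 99, 100, 101, 102, 105}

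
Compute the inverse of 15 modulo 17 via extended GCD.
Extended GCD: 15(8) + 17(-7) = 1. So 15^(-1) ≡ 8 (mod 17). Verify: 15 × 8 = 120 ≡ 1 (mod 17)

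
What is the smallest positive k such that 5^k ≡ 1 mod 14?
Powers of 5 mod 14: 5^1≡5, 5^2≡11, 5^3≡13, 5^4≡9, 5^5≡3, 5^6≡1. So the order of 5 is 6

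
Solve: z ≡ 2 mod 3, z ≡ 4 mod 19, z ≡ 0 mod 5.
M = 3 × 19 × 5 = 285. M₁ = 95, y₁ ≡ 2 mod 3. M₂ = 15, y₂ ≡ 14 mod 19. M₃ = 57, y₃ ≡ 3 mod 5. z = 2×95×2 + 4×15×14 + 0×57×3 ≡ 80 mod 285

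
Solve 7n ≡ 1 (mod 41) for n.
Since 41 is prime, by Fermat 7^(-1) ≡ 7^{39} ≡ 6 (mod 41). Verify: 7 × 6 = 42 ≡ 1 (mod 41)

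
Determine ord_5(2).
Powers of 2 mod 5: 2^1≡2, 2^2≡4, 2^3≡3, 2^4≡1. Order = 4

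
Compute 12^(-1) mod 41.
Since 41 is prime, by Fermat 12^(-1) ≡ 12^{39} ≡ 24 mod 41. Verify: 12 × 24 = 288 ≡ 1 mod 41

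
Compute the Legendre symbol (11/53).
(11/53) = 11^{26} mod 53 = 1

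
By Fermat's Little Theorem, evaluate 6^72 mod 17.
By Fermat: 6^{16} ≡ 1 mod 17. 72 = 4×16 + 8. So 6^{72} ≡ 6^{8} ≡ 16 mod 17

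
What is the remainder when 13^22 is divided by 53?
By repeated squaring (mod 53): 13^{1}≡13, 13^{2}≡10, 13^{4}≡47, 13^{8}≡36, 13^{16}≡24. Then 13^{22} = 13^{16+4+2} ≡ 24 × 47 × 10 ≡ 44 (mod 53)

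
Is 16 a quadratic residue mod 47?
By Euler's criterion: 16^{23} ≡ 1 mod 47. Since this equals 1, 16 is a QR.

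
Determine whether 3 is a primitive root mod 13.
3^{3} ≡ 1 (mod 13) and 3 < 12, so ord_13(3) = 3 ≠ 12 and 3 is not a primitive root.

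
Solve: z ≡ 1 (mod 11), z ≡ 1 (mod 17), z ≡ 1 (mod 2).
M = 11 × 17 × 2 = 374. M₁ = 34, y₁ ≡ 1 (mod 11). M₂ = 22, y₂ ≡ 7 (mod 17). M₃ = 187, y₃ ≡ 1 (mod 2). z = 1×34×1 + 1×22×7 + 1×187×1 ≡ 1 (mod 374)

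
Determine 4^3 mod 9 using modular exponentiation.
4^{3} = 64 ≡ 1 mod 9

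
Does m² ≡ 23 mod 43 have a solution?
By Euler's criterion: 23^{21} ≡ 1 mod 43. Since this equals 1, 23 is a QR.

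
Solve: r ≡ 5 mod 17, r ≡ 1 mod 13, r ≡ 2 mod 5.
M = 17 × 13 × 5 = 1105. M₁ = 65, y₁ ≡ 11 mod 17. M₂ = 85, y₂ ≡ 2 mod 13. M₃ = 221, y₃ ≡ 1 mod 5. r = 5×65×11 + 1×85×2 + 2×221×1 ≡ 872 mod 1105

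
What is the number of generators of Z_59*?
There are φ(59-1) = φ(58) = 28 primitive roots modulo 59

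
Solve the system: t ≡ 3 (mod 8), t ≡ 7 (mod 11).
M = 8 × 11 = 88. M₁ = 11, y₁ ≡ 3 (mod 8). M₂ = 8, y₂ ≡ 7 (mod 11). t = 3×11×3 + 7×8×7 ≡ 51 (mod 88)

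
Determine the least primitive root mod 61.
g = 2. Powers: [2, 4, 8, 16, 32, 3, 6, 12, ...] generates all 60 non-zero residues.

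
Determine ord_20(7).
Powers of 7 mod 20: 7^1≡7, 7^2≡9, 7^3≡3, 7^4≡1. ord_20(7) = 4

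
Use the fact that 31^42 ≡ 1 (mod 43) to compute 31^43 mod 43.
By Fermat: 31^{42} ≡ 1 (mod 43). So 31^{43} = 31^{42} · 31^{1} ≡ 31^{1} ≡ 31 (mod 43)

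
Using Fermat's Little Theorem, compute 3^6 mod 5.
By Fermat: 3^{4} ≡ 1 mod 5. So 3^{6} = 3^{4} · 3^{2} ≡ 3^{2} ≡ 4 mod 5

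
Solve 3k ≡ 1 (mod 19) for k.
Since 19 is prime, by Fermat 3^(-1) ≡ 3^{17} ≡ 13 (mod 19). Verify: 3 × 13 = 39 ≡ 1 (mod 19)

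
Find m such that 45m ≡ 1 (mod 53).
Since 53 is prime, by Fermat 45^(-1) ≡ 45^{51} ≡ 33 (mod 53). Verify: 45 × 33 = 1485 ≡ 1 (mod 53)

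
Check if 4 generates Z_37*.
4^{18} ≡ 1 mod 37 and 18 < 36, so ord_37(4) = 18 ≠ 36 and 4 is not a primitive root.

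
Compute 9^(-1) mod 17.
Since 17 is prime, by Fermat 9^(-1) ≡ 9^{15} ≡ 2 mod 17. Verify: 9 × 2 = 18 ≡ 1 mod 17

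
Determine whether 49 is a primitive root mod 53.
49^{13} ≡ 1 (mod 53) and 13 < 52, so ord_53(49) = 13 ≠ 52 and 49 is not a primitive root.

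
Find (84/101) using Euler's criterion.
(84/101) = 84^{50} mod 101 = 1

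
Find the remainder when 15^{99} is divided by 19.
By Fermat: 15^{18} ≡ 1 (mod 19). 99 = 5×18 + 9. So 15^{99} ≡ 15^{9} ≡ 18 (mod 19)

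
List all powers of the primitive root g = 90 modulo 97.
90^1, 90^2, ..., 90^{96} mod 97: [90, 49, 45, 73, 71, 85, 84, 91, 42, 94, 21, 47, 59, 72, 78, 36, 39, 18, 68, 9, 34, 53, 17, 75, 57, 86, 77, 43, 87, 70, 92, 35, 46, 66, 23, 33, 60, 65, 30, 81, 15, 89, 56, 93, 28, 95, 14, 96, 7, 48, 52, 24, 26, 12, 13, 6, 55, 3, 76, 50, 38, 25, 19, 61, 58, 79, 29, 88, 63, 44, 80, 22, 40, 11, 20, 54, 10, 27, 5, 62, 51, 31, 74, 64, 37, 32, 67, 16, 82, 8, 41, 4, 69, 2, 83, 1]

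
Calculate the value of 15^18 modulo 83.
By repeated squaring (mod 83): 15^{1}≡15, 15^{2}≡59, 15^{4}≡78, 15^{8}≡25, 15^{16}≡44. Then 15^{18} = 15^{16+2} ≡ 44 × 59 ≡ 23 (mod 83)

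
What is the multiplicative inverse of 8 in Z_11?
Since 11 is prime, by Fermat 8^(-1) ≡ 8^{9} ≡ 7 (mod 11). Verify: 8 × 7 = 56 ≡ 1 (mod 11)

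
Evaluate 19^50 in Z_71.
By repeated squaring (mod 71): 19^{1}≡19, 19^{2}≡6, 19^{4}≡36, 19^{8}≡18, 19^{16}≡40, 19^{32}≡38. Then 19^{50} = 19^{32+16+2} ≡ 38 × 40 × 6 ≡ 32 (mod 71)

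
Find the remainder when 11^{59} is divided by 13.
By Fermat: 11^{12} ≡ 1 (mod 13). 59 = 4×12 + 11. So 11^{59} ≡ 11^{11} ≡ 6 (mod 13)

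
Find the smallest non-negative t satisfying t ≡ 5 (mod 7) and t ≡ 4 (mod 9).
M = 7 × 9 = 63. M₁ = 9, y₁ ≡ 4 (mod 7). M₂ = 7, y₂ ≡ 4 (mod 9). t = 5×9×4 + 4×7×4 ≡ 40 (mod 63)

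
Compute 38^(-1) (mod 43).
Since 43 is prime, by Fermat 38^(-1) ≡ 38^{41} ≡ 17 (mod 43). Verify: 38 × 17 = 646 ≡ 1 (mod 43)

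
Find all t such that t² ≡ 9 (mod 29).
The square roots of 9 mod 29 are 26 and 3. Verify: 26² = 676 ≡ 9 (mod 29)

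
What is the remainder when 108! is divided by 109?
By Wilson's theorem, (108)! ≡ -1 ≡ 108 mod 109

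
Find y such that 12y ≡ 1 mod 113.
Since 113 is prime, by Fermat 12^(-1) ≡ 12^{111} ≡ 66 mod 113. Verify: 12 × 66 = 792 ≡ 1 mod 113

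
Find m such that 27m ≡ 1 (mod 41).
Since 41 is prime, by Fermat 27^(-1) ≡ 27^{39} ≡ 38 (mod 41). Verify: 27 × 38 = 1026 ≡ 1 (mod 41)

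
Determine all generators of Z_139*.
There are φ(138) = 44 primitive roots mod 139: {2, 3, 12, 15, 17, 18, 19, 21, 22, 26, 32, 40, 50, 53, 56, 58, 61, 68, 70, 72, 73, 85, 88, 90, 92, 93, 98, 101, 102, 104, 108, 109, 110, 111, 114, 115, 119, 123, 126, 128, 130, 132, 134, 135}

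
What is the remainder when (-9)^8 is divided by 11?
By repeated squaring mod 11: (-9)^{1}≡2, (-9)^{2}≡4, (-9)^{4}≡5, (-9)^{8}≡3. So (-9)^{8} ≡ 3 mod 11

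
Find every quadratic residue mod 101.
QRs mod 101: {1, 4, 5, 6, 9, 13, 14, 16, 17, 19, 20, 21, 22, 23, 24, 25, 30, 31, 33, 36, 37, 43, 45, 47, 49, 52, 54, 56, 58, 64, 65, 68, 70, 71, 76, 77, 78, 79, 80, 81, 82, 84, 85, 87, 88, 92, 95, 96, 97, 100}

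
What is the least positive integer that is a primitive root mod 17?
g = 3. Powers: [3, 9, 10, 13, 5, 15, 11, 16, 14, 8, ...] generates all 16 non-zero residues.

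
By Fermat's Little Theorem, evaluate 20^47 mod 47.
By Fermat: 20^{46} ≡ 1 mod 47. So 20^{47} = 20^{46} · 20^{1} ≡ 20^{1} ≡ 20 mod 47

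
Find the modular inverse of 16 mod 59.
Since 59 is prime, by Fermat 16^(-1) ≡ 16^{57} ≡ 48 mod 59. Verify: 16 × 48 = 768 ≡ 1 mod 59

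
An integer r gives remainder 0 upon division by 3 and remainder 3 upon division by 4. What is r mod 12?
M = 3 × 4 = 12. M₁ = 4, y₁ ≡ 1 mod 3. M₂ = 3, y₂ ≡ 3 mod 4. r = 0×4×1 + 3×3×3 ≡ 3 mod 12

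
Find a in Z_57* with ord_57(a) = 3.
7 has order 3 mod 57 since 7^{3} ≡ 1 mod 57 and no smaller power works.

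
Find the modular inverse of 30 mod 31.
Since 31 is prime, by Fermat 30^(-1) ≡ 30^{29} ≡ 30 (mod 31). Verify: 30 × 30 = 900 ≡ 1 (mod 31)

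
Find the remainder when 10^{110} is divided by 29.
By Fermat: 10^{28} ≡ 1 mod 29. 110 = 3×28 + 26. So 10^{110} ≡ 10^{26} ≡ 9 mod 29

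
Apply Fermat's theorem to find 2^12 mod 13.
By Fermat's Little Theorem, 2^{12} ≡ 1 mod 13 since 13 is prime and gcd(2, 13) = 1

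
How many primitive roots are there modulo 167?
A prime p has φ(p-1) primitive roots; here φ(166) = 82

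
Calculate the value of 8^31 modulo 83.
By repeated squaring (mod 83): 8^{1}≡8, 8^{2}≡64, 8^{4}≡29, 8^{8}≡11, 8^{16}≡38. Then 8^{31} = 8^{16+8+4+2+1} ≡ 38 × 11 × 29 × 64 × 8 ≡ 56 (mod 83)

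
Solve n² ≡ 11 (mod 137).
The square roots of 11 mod 137 are 55 and 82. Verify: 55² = 3025 ≡ 11 (mod 137)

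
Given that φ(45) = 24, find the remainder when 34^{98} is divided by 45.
By Euler: 34^{24} ≡ 1 (mod 45) since gcd(34, 45) = 1. 98 = 4×24 + 2. So 34^{98} ≡ 34^{2} ≡ 31 (mod 45)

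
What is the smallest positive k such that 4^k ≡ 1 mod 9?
Powers of 4 mod 9: 4^1≡4, 4^2≡7, 4^3≡1. So the order of 4 is 3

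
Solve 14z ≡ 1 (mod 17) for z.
Since 17 is prime, by Fermat 14^(-1) ≡ 14^{15} ≡ 11 (mod 17). Verify: 14 × 11 = 154 ≡ 1 (mod 17)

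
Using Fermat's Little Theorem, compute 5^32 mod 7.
By Fermat: 5^{6} ≡ 1 (mod 7). 32 = 5×6 + 2. So 5^{32} ≡ 5^{2} ≡ 4 (mod 7)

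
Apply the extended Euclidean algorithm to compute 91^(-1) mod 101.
Extended GCD: 91(10) + 101(-9) = 1. So 91^(-1) ≡ 10 mod 101. Verify: 91 × 10 = 910 ≡ 1 mod 101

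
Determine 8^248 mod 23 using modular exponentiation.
Using Fermat: 8^{22} ≡ 1 (mod 23). 248 ≡ 6 (mod 22). So 8^{248} ≡ 8^{6} ≡ 13 (mod 23)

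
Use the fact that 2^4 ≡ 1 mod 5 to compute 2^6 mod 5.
By Fermat: 2^{4} ≡ 1 mod 5. So 2^{6} = 2^{4} · 2^{2} ≡ 2^{2} ≡ 4 mod 5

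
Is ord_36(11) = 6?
Powers of 11 mod 36: 11^1≡11, 11^2≡13, 11^3≡35, 11^4≡25, 11^5≡23, 11^6≡1. First k with 11^k≡1 is k=6. Yes, ord_36(11) = 6.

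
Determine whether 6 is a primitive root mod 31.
6^{6} ≡ 1 mod 31 and 6 < 30, so ord_31(6) = 6 ≠ 30 and 6 is not a primitive root.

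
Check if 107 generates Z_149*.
107^{37} ≡ 1 (mod 149) and 37 < 148, so ord_149(107) = 37 ≠ 148 and 107 is not a primitive root.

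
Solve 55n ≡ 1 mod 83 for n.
Since 83 is prime, by Fermat 55^(-1) ≡ 55^{81} ≡ 80 mod 83. Verify: 55 × 80 = 4400 ≡ 1 mod 83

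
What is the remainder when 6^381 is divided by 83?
Using Fermat: 6^{82} ≡ 1 mod 83. 381 ≡ 53 mod 82. So 6^{381} ≡ 6^{53} ≡ 66 mod 83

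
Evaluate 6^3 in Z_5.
6^{3} = 216 ≡ 1 mod 5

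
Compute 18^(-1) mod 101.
Since 101 is prime, by Fermat 18^(-1) ≡ 18^{99} ≡ 73 mod 101. Verify: 18 × 73 = 1314 ≡ 1 mod 101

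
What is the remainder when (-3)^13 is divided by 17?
By repeated squaring (mod 17): (-3)^{1}≡14, (-3)^{2}≡9, (-3)^{4}≡13, (-3)^{8}≡16. Then (-3)^{13} = (-3)^{8+4+1} ≡ 16 × 13 × 14 ≡ 5 (mod 17)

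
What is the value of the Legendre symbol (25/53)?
(25/53) = 25^{26} mod 53 = 1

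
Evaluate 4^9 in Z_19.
By repeated squaring mod 19: 4^{1}≡4, 4^{2}≡16, 4^{4}≡9, 4^{8}≡5. Then 4^{9} = 4^{8+1} ≡ 5 × 4 ≡ 1 mod 19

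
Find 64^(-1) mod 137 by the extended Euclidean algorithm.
Extended GCD: 64(15) + 137(-7) = 1. So 64^(-1) ≡ 15 mod 137. Verify: 64 × 15 = 960 ≡ 1 mod 137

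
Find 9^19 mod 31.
By repeated squaring mod 31: 9^{1}≡9, 9^{2}≡19, 9^{4}≡20, 9^{8}≡28, 9^{16}≡9. Then 9^{19} = 9^{16+2+1} ≡ 9 × 19 × 9 ≡ 20 mod 31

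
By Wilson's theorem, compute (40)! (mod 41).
By Wilson's theorem, (40)! ≡ -1 ≡ 40 (mod 41)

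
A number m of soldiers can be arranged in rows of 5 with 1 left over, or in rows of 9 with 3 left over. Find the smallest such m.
M = 5 × 9 = 45. M₁ = 9, y₁ ≡ 4 (mod 5). M₂ = 5, y₂ ≡ 2 (mod 9). m = 1×9×4 + 3×5×2 ≡ 21 (mod 45)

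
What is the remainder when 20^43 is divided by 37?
Using Fermat: 20^{36} ≡ 1 (mod 37). 43 ≡ 7 (mod 36). So 20^{43} ≡ 20^{7} ≡ 22 (mod 37)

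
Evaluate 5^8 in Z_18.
By repeated squaring mod 18: 5^{1}≡5, 5^{2}≡7, 5^{4}≡13, 5^{8}≡7. So 5^{8} ≡ 7 mod 18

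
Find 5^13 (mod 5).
By repeated squaring (mod 5): 5^{1}≡0, 5^{2}≡0, 5^{4}≡0, 5^{8}≡0. Then 5^{13} = 5^{8+4+1} ≡ 0 × 0 × 0 ≡ 0 (mod 5)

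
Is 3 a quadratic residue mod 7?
By Euler's criterion: 3^{3} ≡ 6 mod 7. Since this equals -1 (≡ 6), 3 is not a QR.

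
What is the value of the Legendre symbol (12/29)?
(12/29) = 12^{14} mod 29 = -1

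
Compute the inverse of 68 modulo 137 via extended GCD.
Extended GCD: 68(-2) + 137(1) = 1. So 68^(-1) ≡ -2 ≡ 135 mod 137. Verify: 68 × 135 = 9180 ≡ 1 mod 137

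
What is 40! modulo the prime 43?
(42)! = (40)! × (41) × (42) ≡ -1 (mod 43). So (40)! ≡ -1 × [(42)(41)]^(-1) ≡ 21 (mod 43)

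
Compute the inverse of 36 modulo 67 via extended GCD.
Extended GCD: 36(-13) + 67(7) = 1. So 36^(-1) ≡ -13 ≡ 54 mod 67. Verify: 36 × 54 = 1944 ≡ 1 mod 67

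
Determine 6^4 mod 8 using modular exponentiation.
6^{4} = 1296 ≡ 0 mod 8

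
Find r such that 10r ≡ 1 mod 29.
Since 29 is prime, by Fermat 10^(-1) ≡ 10^{27} ≡ 3 mod 29. Verify: 10 × 3 = 30 ≡ 1 mod 29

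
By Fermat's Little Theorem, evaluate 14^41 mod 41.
By Fermat: 14^{40} ≡ 1 mod 41. So 14^{41} = 14^{40} · 14^{1} ≡ 14^{1} ≡ 14 mod 41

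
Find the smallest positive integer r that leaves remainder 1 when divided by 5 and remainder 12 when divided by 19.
M = 5 × 19 = 95. M₁ = 19, y₁ ≡ 4 mod 5. M₂ = 5, y₂ ≡ 4 mod 19. r = 1×19×4 + 12×5×4 ≡ 31 mod 95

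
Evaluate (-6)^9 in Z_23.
By repeated squaring (mod 23): (-6)^{1}≡17, (-6)^{2}≡13, (-6)^{4}≡8, (-6)^{8}≡18. Then (-6)^{9} = (-6)^{8+1} ≡ 18 × 17 ≡ 7 (mod 23)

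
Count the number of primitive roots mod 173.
Number of primitive roots mod 173 = φ(p-1) = φ(172) = 84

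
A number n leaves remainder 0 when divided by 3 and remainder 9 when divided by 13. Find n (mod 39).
M = 3 × 13 = 39. M₁ = 13, y₁ ≡ 1 (mod 3). M₂ = 3, y₂ ≡ 9 (mod 13). n = 0×13×1 + 9×3×9 ≡ 9 (mod 39)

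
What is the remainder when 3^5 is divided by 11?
By repeated squaring mod 11: 3^{1}≡3, 3^{2}≡9, 3^{4}≡4. Then 3^{5} = 3^{4+1} ≡ 4 × 3 ≡ 1 mod 11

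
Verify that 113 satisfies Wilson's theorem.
(112)! mod 113 = 112. Since this equals -1 (mod 113), Wilson confirms 113 is prime.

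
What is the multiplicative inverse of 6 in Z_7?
Since 7 is prime, by Fermat 6^(-1) ≡ 6^{5} ≡ 6 (mod 7). Verify: 6 × 6 = 36 ≡ 1 (mod 7)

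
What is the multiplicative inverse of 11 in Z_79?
Since 79 is prime, by Fermat 11^(-1) ≡ 11^{77} ≡ 36 (mod 79). Verify: 11 × 36 = 396 ≡ 1 (mod 79)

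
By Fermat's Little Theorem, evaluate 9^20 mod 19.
By Fermat: 9^{18} ≡ 1 (mod 19). So 9^{20} = 9^{18} · 9^{2} ≡ 9^{2} ≡ 5 (mod 19)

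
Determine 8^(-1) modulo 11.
Since 11 is prime, by Fermat 8^(-1) ≡ 8^{9} ≡ 7 mod 11. Verify: 8 × 7 = 56 ≡ 1 mod 11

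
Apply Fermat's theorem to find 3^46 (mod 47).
By Fermat's Little Theorem, 3^{46} ≡ 1 (mod 47) since 47 is prime and gcd(3, 47) = 1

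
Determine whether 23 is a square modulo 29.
By Euler's criterion: 23^{14} ≡ 1 (mod 29). Since this equals 1, 23 is a QR.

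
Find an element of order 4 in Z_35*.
8 has order 4 mod 35 since 8^{4} ≡ 1 (mod 35) and no smaller power works.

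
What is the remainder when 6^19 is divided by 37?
By repeated squaring (mod 37): 6^{1}≡6, 6^{2}≡36, 6^{4}≡1, 6^{8}≡1, 6^{16}≡1. Then 6^{19} = 6^{16+2+1} ≡ 1 × 36 × 6 ≡ 31 (mod 37)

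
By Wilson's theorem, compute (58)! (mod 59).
By Wilson's theorem, (58)! ≡ -1 ≡ 58 (mod 59)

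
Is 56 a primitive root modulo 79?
56^{6} ≡ 1 (mod 79) and 6 < 78, so ord_79(56) = 6 ≠ 78 and 56 is not a primitive root.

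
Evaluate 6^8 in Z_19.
By repeated squaring (mod 19): 6^{1}≡6, 6^{2}≡17, 6^{4}≡4, 6^{8}≡16. So 6^{8} ≡ 16 (mod 19)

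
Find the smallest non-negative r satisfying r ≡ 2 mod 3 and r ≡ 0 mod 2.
M = 3 × 2 = 6. M₁ = 2, y₁ ≡ 2 mod 3. M₂ = 3, y₂ ≡ 1 mod 2. r = 2×2×2 + 0×3×1 ≡ 2 mod 6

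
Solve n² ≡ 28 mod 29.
The square roots of 28 mod 29 are 12 and 17. Verify: 12² = 144 ≡ 28 mod 29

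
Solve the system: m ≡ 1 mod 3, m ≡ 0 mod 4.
M = 3 × 4 = 12. M₁ = 4, y₁ ≡ 1 mod 3. M₂ = 3, y₂ ≡ 3 mod 4. m = 1×4×1 + 0×3×3 ≡ 4 mod 12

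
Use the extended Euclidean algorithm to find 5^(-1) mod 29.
Extended GCD: 5(6) + 29(-1) = 1. So 5^(-1) ≡ 6 mod 29. Verify: 5 × 6 = 30 ≡ 1 mod 29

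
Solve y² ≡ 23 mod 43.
The square roots of 23 mod 43 are 25 and 18. Verify: 25² = 625 ≡ 23 mod 43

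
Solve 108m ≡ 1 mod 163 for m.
Since 163 is prime, by Fermat 108^(-1) ≡ 108^{161} ≡ 80 mod 163. Verify: 108 × 80 = 8640 ≡ 1 mod 163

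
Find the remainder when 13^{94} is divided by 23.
By Fermat: 13^{22} ≡ 1 mod 23. 94 = 4×22 + 6. So 13^{94} ≡ 13^{6} ≡ 6 mod 23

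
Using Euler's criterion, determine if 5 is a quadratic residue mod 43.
By Euler's criterion: 5^{21} ≡ 42 (mod 43). Since this equals -1 (≡ 42), 5 is not a QR.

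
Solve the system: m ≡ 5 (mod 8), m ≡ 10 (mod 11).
M = 8 × 11 = 88. M₁ = 11, y₁ ≡ 3 (mod 8). M₂ = 8, y₂ ≡ 7 (mod 11). m = 5×11×3 + 10×8×7 ≡ 21 (mod 88)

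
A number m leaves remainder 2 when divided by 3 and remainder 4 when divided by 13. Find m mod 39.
M = 3 × 13 = 39. M₁ = 13, y₁ ≡ 1 mod 3. M₂ = 3, y₂ ≡ 9 mod 13. m = 2×13×1 + 4×3×9 ≡ 17 mod 39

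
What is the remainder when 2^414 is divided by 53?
Using Fermat: 2^{52} ≡ 1 (mod 53). 414 ≡ 50 (mod 52). So 2^{414} ≡ 2^{50} ≡ 40 (mod 53)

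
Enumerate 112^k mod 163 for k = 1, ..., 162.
112^1, 112^2, ..., 112^{162} mod 163: [112, 156, 31, 49, 109, 146, 52, 119, 125, 145, 103, 126, 94, 96, 157, 143, 42, 140, 32, 161, 102, 14, 101, 65, 108, 34, 59, 88, 76, 36, 120, 74, 138, 134, 12, 40, 79, 46, 99, 4, 122, 135, 124, 33, 110, 95, 45, 150, 11, 91, 86, 15, 50, 58, 139, 83, 5, 71, 128, 155, 82, 56, 78, 97, 106, 136, 73, 26, 141, 144, 154, 133, 63, 47, 48, 160, 153, 21, 70, 16, 162, 51, 7, 132, 114, 54, 17, 111, 44, 38, 18, 60, 37, 69, 67, 6, 20, 121, 23, 131, 2, 61, 149, 62, 98, 55, 129, 104, 75, 87, 127, 43, 89, 25, 29, 151, 123, 84, 117, 64, 159, 41, 28, 39, 130, 53, 68, 118, 13, 152, 72, 77, 148, 113, 105, 24, 80, 158, 92, 35, 8, 81, 107, 85, 66, 57, 27, 90, 137, 22, 19, 9, 30, 100, 116, 115, 3, 10, 142, 93, 147, 1]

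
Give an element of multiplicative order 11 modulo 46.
3 has order 11 mod 46 since 3^{11} ≡ 1 (mod 46) and no smaller power works.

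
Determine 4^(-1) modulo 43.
Since 43 is prime, by Fermat 4^(-1) ≡ 4^{41} ≡ 11 (mod 43). Verify: 4 × 11 = 44 ≡ 1 (mod 43)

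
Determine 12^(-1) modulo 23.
Since 23 is prime, by Fermat 12^(-1) ≡ 12^{21} ≡ 2 (mod 23). Verify: 12 × 2 = 24 ≡ 1 (mod 23)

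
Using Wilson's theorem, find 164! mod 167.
(166)! = (164)! × (165) × (166) ≡ -1 (mod 167). So (164)! ≡ -1 × [(166)(165)]^(-1) ≡ 83 (mod 167)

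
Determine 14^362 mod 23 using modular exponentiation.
Using Fermat: 14^{22} ≡ 1 (mod 23). 362 ≡ 10 (mod 22). So 14^{362} ≡ 14^{10} ≡ 18 (mod 23)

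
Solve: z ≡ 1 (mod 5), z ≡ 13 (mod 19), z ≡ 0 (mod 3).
M = 5 × 19 × 3 = 285. M₁ = 57, y₁ ≡ 3 (mod 5). M₂ = 15, y₂ ≡ 14 (mod 19). M₃ = 95, y₃ ≡ 2 (mod 3). z = 1×57×3 + 13×15×14 + 0×95×2 ≡ 51 (mod 285)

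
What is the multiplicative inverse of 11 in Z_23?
Since 23 is prime, by Fermat 11^(-1) ≡ 11^{21} ≡ 21 mod 23. Verify: 11 × 21 = 231 ≡ 1 mod 23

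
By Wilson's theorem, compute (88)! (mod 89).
By Wilson's theorem, (88)! ≡ -1 ≡ 88 (mod 89)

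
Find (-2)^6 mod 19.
By repeated squaring mod 19: (-2)^{1}≡17, (-2)^{2}≡4, (-2)^{4}≡16. Then (-2)^{6} = (-2)^{4+2} ≡ 16 × 4 ≡ 7 mod 19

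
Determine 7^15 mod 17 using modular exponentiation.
By repeated squaring (mod 17): 7^{1}≡7, 7^{2}≡15, 7^{4}≡4, 7^{8}≡16. Then 7^{15} = 7^{8+4+2+1} ≡ 16 × 4 × 15 × 7 ≡ 5 (mod 17)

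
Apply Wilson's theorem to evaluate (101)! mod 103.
(102)! = (101)! × (102) ≡ -1 (mod 103). So (101)! ≡ -1 × (102)^(-1) ≡ (-1)×(-1) = 1 (mod 103)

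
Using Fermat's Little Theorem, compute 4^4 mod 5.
By Fermat's Little Theorem, 4^{4} ≡ 1 mod 5 since 5 is prime and gcd(4, 5) = 1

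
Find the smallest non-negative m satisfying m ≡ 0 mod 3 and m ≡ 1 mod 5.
M = 3 × 5 = 15. M₁ = 5, y₁ ≡ 2 mod 3. M₂ = 3, y₂ ≡ 2 mod 5. m = 0×5×2 + 1×3×2 ≡ 6 mod 15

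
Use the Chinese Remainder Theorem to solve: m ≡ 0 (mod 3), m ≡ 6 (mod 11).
M = 3 × 11 = 33. M₁ = 11, y₁ ≡ 2 (mod 3). M₂ = 3, y₂ ≡ 4 (mod 11). m = 0×11×2 + 6×3×4 ≡ 6 (mod 33)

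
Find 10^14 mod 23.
By repeated squaring mod 23: 10^{1}≡10, 10^{2}≡8, 10^{4}≡18, 10^{8}≡2. Then 10^{14} = 10^{8+4+2} ≡ 2 × 18 × 8 ≡ 12 mod 23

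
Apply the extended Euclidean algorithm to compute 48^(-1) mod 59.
Extended GCD: 48(16) + 59(-13) = 1. So 48^(-1) ≡ 16 (mod 59). Verify: 48 × 16 = 768 ≡ 1 (mod 59)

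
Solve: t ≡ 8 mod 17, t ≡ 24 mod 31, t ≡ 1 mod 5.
M = 17 × 31 × 5 = 2635. M₁ = 155, y₁ ≡ 9 mod 17. M₂ = 85, y₂ ≡ 27 mod 31. M₃ = 527, y₃ ≡ 3 mod 5. t = 8×155×9 + 24×85×27 + 1×527×3 ≡ 1946 mod 2635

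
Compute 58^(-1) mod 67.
Since 67 is prime, by Fermat 58^(-1) ≡ 58^{65} ≡ 52 mod 67. Verify: 58 × 52 = 3016 ≡ 1 mod 67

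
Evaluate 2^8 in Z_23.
By repeated squaring mod 23: 2^{1}≡2, 2^{2}≡4, 2^{4}≡16, 2^{8}≡3. So 2^{8} ≡ 3 mod 23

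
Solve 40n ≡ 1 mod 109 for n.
Since 109 is prime, by Fermat 40^(-1) ≡ 40^{107} ≡ 30 mod 109. Verify: 40 × 30 = 1200 ≡ 1 mod 109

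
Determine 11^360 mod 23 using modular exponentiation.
Using Fermat: 11^{22} ≡ 1 (mod 23). 360 ≡ 8 (mod 22). So 11^{360} ≡ 11^{8} ≡ 8 (mod 23)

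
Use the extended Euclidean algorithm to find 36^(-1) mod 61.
Extended GCD: 36(-22) + 61(13) = 1. So 36^(-1) ≡ -22 ≡ 39 mod 61. Verify: 36 × 39 = 1404 ≡ 1 mod 61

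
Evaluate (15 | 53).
(15/53) = 15^{26} mod 53 = 1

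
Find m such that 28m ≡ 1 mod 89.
Since 89 is prime, by Fermat 28^(-1) ≡ 28^{87} ≡ 35 mod 89. Verify: 28 × 35 = 980 ≡ 1 mod 89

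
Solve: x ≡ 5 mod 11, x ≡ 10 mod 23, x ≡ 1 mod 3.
M = 11 × 23 × 3 = 759. M₁ = 69, y₁ ≡ 4 mod 11. M₂ = 33, y₂ ≡ 7 mod 23. M₃ = 253, y₃ ≡ 1 mod 3. x = 5×69×4 + 10×33×7 + 1×253×1 ≡ 148 mod 759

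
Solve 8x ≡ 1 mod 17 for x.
Since 17 is prime, by Fermat 8^(-1) ≡ 8^{15} ≡ 15 mod 17. Verify: 8 × 15 = 120 ≡ 1 mod 17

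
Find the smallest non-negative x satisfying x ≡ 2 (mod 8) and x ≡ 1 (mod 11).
M = 8 × 11 = 88. M₁ = 11, y₁ ≡ 3 (mod 8). M₂ = 8, y₂ ≡ 7 (mod 11). x = 2×11×3 + 1×8×7 ≡ 34 (mod 88)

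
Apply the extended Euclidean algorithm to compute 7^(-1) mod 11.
Extended GCD: 7(-3) + 11(2) = 1. So 7^(-1) ≡ -3 ≡ 8 (mod 11). Verify: 7 × 8 = 56 ≡ 1 (mod 11)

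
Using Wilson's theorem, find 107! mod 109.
(108)! = (107)! × (108) ≡ -1 (mod 109). So (107)! ≡ -1 × (108)^(-1) ≡ (-1)×(-1) = 1 (mod 109)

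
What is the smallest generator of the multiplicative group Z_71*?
g = 7. Powers: [7, 49, 59, 58, 51, 2, 14, 27, ...] generates all 70 non-zero residues.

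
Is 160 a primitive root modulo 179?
ord_179(160) divides 178. For each prime q|178: 160^{89}≡178, 160^{2}≡3, none ≡ 1. So 160 has order 178 and is a primitive root mod 179.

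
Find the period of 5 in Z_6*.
Powers of 5 mod 6: 5^1≡5, 5^2≡1. ord_6(5) = 2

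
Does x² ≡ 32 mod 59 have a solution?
By Euler's criterion: 32^{29} ≡ 58 mod 59. Since this equals -1 (≡ 58), 32 is not a QR.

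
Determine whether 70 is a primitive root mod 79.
ord_79(70) divides 78. For each prime q|78: 70^{39}≡78, 70^{26}≡55, 70^{6}≡8, none ≡ 1. So 70 has order 78 and is a primitive root mod 79.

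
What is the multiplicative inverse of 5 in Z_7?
Since 7 is prime, by Fermat 5^(-1) ≡ 5^{5} ≡ 3 (mod 7). Verify: 5 × 3 = 15 ≡ 1 (mod 7)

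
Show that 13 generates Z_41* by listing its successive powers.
13^1, 13^2, ..., 13^{40} mod 41: [13, 5, 24, 25, 38, 2, 26, 10, 7, 9, 35, 4, 11, 20, 14, 18, 29, 8, 22, 40, 28, 36, 17, 16, 3, 39, 15, 31, 34, 32, 6, 37, 30, 21, 27, 23, 12, 33, 19, 1]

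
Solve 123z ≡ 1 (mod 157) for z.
Since 157 is prime, by Fermat 123^(-1) ≡ 123^{155} ≡ 60 (mod 157). Verify: 123 × 60 = 7380 ≡ 1 (mod 157)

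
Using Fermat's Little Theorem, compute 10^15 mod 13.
By Fermat: 10^{12} ≡ 1 (mod 13). So 10^{15} = 10^{12} · 10^{3} ≡ 10^{3} ≡ 12 (mod 13)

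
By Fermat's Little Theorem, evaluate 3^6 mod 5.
By Fermat: 3^{4} ≡ 1 (mod 5). So 3^{6} = 3^{4} · 3^{2} ≡ 3^{2} ≡ 4 (mod 5)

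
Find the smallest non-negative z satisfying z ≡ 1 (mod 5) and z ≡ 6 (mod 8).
M = 5 × 8 = 40. M₁ = 8, y₁ ≡ 2 (mod 5). M₂ = 5, y₂ ≡ 5 (mod 8). z = 1×8×2 + 6×5×5 ≡ 6 (mod 40)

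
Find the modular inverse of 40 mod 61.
Since 61 is prime, by Fermat 40^(-1) ≡ 40^{59} ≡ 29 mod 61. Verify: 40 × 29 = 1160 ≡ 1 mod 61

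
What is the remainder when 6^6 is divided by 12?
By repeated squaring (mod 12): 6^{1}≡6, 6^{2}≡0, 6^{4}≡0. Then 6^{6} = 6^{4+2} ≡ 0 × 0 ≡ 0 (mod 12)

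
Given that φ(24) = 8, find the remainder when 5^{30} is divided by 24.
By Euler: 5^{8} ≡ 1 (mod 24) since gcd(5, 24) = 1. 30 = 3×8 + 6. So 5^{30} ≡ 5^{6} ≡ 1 (mod 24)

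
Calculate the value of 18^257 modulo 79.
Using Fermat: 18^{78} ≡ 1 (mod 79). 257 ≡ 23 (mod 78). So 18^{257} ≡ 18^{23} ≡ 62 (mod 79)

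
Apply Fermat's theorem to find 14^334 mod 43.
By Fermat: 14^{42} ≡ 1 mod 43. 334 ≡ 40 mod 42. So 14^{334} ≡ 14^{40} ≡ 9 mod 43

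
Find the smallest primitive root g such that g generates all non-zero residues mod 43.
g = 3. Powers: [3, 9, 27, 38, 28, 41, 37, ...] generates all 42 non-zero residues.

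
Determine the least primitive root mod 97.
g = 5. For each prime q|96: 5^{48}≡96, 5^{32}≡35, none ≡ 1, so ord_97(5) = 96 and 5 is a primitive root.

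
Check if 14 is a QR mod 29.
By Euler's criterion: 14^{14} ≡ 28 mod 29. Since this equals -1 (≡ 28), 14 is not a QR.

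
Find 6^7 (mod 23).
By repeated squaring (mod 23): 6^{1}≡6, 6^{2}≡13, 6^{4}≡8. Then 6^{7} = 6^{4+2+1} ≡ 8 × 13 × 6 ≡ 3 (mod 23)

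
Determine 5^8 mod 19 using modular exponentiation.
By repeated squaring mod 19: 5^{1}≡5, 5^{2}≡6, 5^{4}≡17, 5^{8}≡4. So 5^{8} ≡ 4 mod 19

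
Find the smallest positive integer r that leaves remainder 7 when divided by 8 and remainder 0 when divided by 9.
M = 8 × 9 = 72. M₁ = 9, y₁ ≡ 1 (mod 8). M₂ = 8, y₂ ≡ 8 (mod 9). r = 7×9×1 + 0×8×8 ≡ 63 (mod 72)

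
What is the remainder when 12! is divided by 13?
By Wilson's theorem, (12)! ≡ -1 ≡ 12 (mod 13)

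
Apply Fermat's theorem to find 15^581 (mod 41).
By Fermat: 15^{40} ≡ 1 (mod 41). 581 ≡ 21 (mod 40). So 15^{581} ≡ 15^{21} ≡ 26 (mod 41)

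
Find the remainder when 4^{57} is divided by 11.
By Fermat: 4^{10} ≡ 1 mod 11. 57 = 5×10 + 7. So 4^{57} ≡ 4^{7} ≡ 5 mod 11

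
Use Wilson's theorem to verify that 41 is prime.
(40)! mod 41 = 40. Since this equals -1 mod 41, Wilson confirms 41 is prime.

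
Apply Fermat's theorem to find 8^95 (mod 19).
By Fermat: 8^{18} ≡ 1 (mod 19). 95 = 5×18 + 5. So 8^{95} ≡ 8^{5} ≡ 12 (mod 19)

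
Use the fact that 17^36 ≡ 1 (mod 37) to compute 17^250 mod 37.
By Fermat: 17^{36} ≡ 1 (mod 37). 250 ≡ 34 (mod 36). So 17^{250} ≡ 17^{34} ≡ 21 (mod 37)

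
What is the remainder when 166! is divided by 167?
By Wilson's theorem, (166)! ≡ -1 ≡ 166 mod 167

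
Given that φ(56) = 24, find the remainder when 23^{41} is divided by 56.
By Euler: 23^{24} ≡ 1 mod 56 since gcd(23, 56) = 1. 41 = 1×24 + 17. So 23^{41} ≡ 23^{17} ≡ 39 mod 56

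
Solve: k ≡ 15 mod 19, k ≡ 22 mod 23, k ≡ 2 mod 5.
M = 19 × 23 × 5 = 2185. M₁ = 115, y₁ ≡ 1 mod 19. M₂ = 95, y₂ ≡ 8 mod 23. M₃ = 437, y₃ ≡ 3 mod 5. k = 15×115×1 + 22×95×8 + 2×437×3 ≡ 1402 mod 2185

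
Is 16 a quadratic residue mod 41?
By Euler's criterion: 16^{20} ≡ 1 (mod 41). Since this equals 1, 16 is a QR.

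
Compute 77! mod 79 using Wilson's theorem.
(78)! = (77)! × (78) ≡ -1 mod 79. So (77)! ≡ -1 × (78)^(-1) ≡ (-1)×(-1) = 1 mod 79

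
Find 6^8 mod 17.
By repeated squaring mod 17: 6^{1}≡6, 6^{2}≡2, 6^{4}≡4, 6^{8}≡16. So 6^{8} ≡ 16 mod 17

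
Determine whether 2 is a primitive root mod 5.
ord_5(2) divides 4. For each prime q|4: 2^{2}≡4, none ≡ 1. So 2 has order 4 and is a primitive root mod 5.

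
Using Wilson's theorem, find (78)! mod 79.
By Wilson's theorem, (78)! ≡ -1 ≡ 78 (mod 79)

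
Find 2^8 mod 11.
By repeated squaring mod 11: 2^{1}≡2, 2^{2}≡4, 2^{4}≡5, 2^{8}≡3. So 2^{8} ≡ 3 mod 11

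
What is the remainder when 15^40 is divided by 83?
By repeated squaring mod 83: 15^{1}≡15, 15^{2}≡59, 15^{4}≡78, 15^{8}≡25, 15^{16}≡44, 15^{32}≡27. Then 15^{40} = 15^{32+8} ≡ 27 × 25 ≡ 11 mod 83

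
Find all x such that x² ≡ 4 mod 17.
The square roots of 4 mod 17 are 2 and 15. Verify: 2² = 4 ≡ 4 mod 17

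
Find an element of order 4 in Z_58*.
17 has order 4 mod 58 since 17^{4} ≡ 1 (mod 58) and no smaller power works.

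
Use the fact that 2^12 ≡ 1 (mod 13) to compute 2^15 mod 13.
By Fermat: 2^{12} ≡ 1 (mod 13). So 2^{15} = 2^{12} · 2^{3} ≡ 2^{3} ≡ 8 (mod 13)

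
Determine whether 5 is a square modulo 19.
By Euler's criterion: 5^{9} ≡ 1 (mod 19). Since this equals 1, 5 is a QR.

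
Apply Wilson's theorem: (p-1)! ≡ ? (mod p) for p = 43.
By Wilson's theorem, (42)! ≡ -1 ≡ 42 (mod 43)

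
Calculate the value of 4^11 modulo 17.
By repeated squaring mod 17: 4^{1}≡4, 4^{2}≡16, 4^{4}≡1, 4^{8}≡1. Then 4^{11} = 4^{8+2+1} ≡ 1 × 16 × 4 ≡ 13 mod 17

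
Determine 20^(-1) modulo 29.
Since 29 is prime, by Fermat 20^(-1) ≡ 20^{27} ≡ 16 (mod 29). Verify: 20 × 16 = 320 ≡ 1 (mod 29)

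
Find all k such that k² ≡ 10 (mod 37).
The square roots of 10 mod 37 are 26 and 11. Verify: 26² = 676 ≡ 10 (mod 37)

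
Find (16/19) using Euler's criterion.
(16/19) = 16^{9} mod 19 = 1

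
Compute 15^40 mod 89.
By repeated squaring (mod 89): 15^{1}≡15, 15^{2}≡47, 15^{4}≡73, 15^{8}≡78, 15^{16}≡32, 15^{32}≡45. Then 15^{40} = 15^{32+8} ≡ 45 × 78 ≡ 39 (mod 89)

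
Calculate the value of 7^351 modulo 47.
Using Fermat: 7^{46} ≡ 1 (mod 47). 351 ≡ 29 (mod 46). So 7^{351} ≡ 7^{29} ≡ 8 (mod 47)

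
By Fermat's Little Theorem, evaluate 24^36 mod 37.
By Fermat's Little Theorem, 24^{36} ≡ 1 mod 37 since 37 is prime and gcd(24, 37) = 1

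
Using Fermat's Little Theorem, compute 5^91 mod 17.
By Fermat: 5^{16} ≡ 1 mod 17. 91 = 5×16 + 11. So 5^{91} ≡ 5^{11} ≡ 11 mod 17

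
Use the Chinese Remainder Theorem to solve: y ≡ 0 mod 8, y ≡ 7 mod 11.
M = 8 × 11 = 88. M₁ = 11, y₁ ≡ 3 mod 8. M₂ = 8, y₂ ≡ 7 mod 11. y = 0×11×3 + 7×8×7 ≡ 40 mod 88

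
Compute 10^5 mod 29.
By repeated squaring (mod 29): 10^{1}≡10, 10^{2}≡13, 10^{4}≡24. Then 10^{5} = 10^{4+1} ≡ 24 × 10 ≡ 8 (mod 29)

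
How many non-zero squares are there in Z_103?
Exactly half the non-zero residues mod a prime are QRs: (103-1)/2 = 51.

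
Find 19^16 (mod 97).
By repeated squaring (mod 97): 19^{1}≡19, 19^{2}≡70, 19^{4}≡50, 19^{8}≡75, 19^{16}≡96. So 19^{16} ≡ 96 (mod 97)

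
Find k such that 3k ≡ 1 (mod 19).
Since 19 is prime, by Fermat 3^(-1) ≡ 3^{17} ≡ 13 (mod 19). Verify: 3 × 13 = 39 ≡ 1 (mod 19)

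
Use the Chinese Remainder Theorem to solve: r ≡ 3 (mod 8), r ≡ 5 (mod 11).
M = 8 × 11 = 88. M₁ = 11, y₁ ≡ 3 (mod 8). M₂ = 8, y₂ ≡ 7 (mod 11). r = 3×11×3 + 5×8×7 ≡ 27 (mod 88)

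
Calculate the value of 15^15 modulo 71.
By repeated squaring mod 71: 15^{1}≡15, 15^{2}≡12, 15^{4}≡2, 15^{8}≡4. Then 15^{15} = 15^{8+4+2+1} ≡ 4 × 2 × 12 × 15 ≡ 20 mod 71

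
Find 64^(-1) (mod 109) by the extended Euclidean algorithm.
Extended GCD: 64(46) + 109(-27) = 1. So 64^(-1) ≡ 46 (mod 109). Verify: 64 × 46 = 2944 ≡ 1 (mod 109)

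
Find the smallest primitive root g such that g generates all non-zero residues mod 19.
g = 2. Powers: [2, 4, 8, 16, 13, 7, 14, ...] generates all 18 non-zero residues.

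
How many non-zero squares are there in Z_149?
For prime 149, there are (p-1)/2 = (149-1)/2 = 74 quadratic residues (excluding 0).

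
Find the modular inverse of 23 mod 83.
Since 83 is prime, by Fermat 23^(-1) ≡ 23^{81} ≡ 65 mod 83. Verify: 23 × 65 = 1495 ≡ 1 mod 83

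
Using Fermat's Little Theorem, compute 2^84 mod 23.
By Fermat: 2^{22} ≡ 1 (mod 23). 84 = 3×22 + 18. So 2^{84} ≡ 2^{18} ≡ 13 (mod 23)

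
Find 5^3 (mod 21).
5^{3} = 125 ≡ 20 (mod 21)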